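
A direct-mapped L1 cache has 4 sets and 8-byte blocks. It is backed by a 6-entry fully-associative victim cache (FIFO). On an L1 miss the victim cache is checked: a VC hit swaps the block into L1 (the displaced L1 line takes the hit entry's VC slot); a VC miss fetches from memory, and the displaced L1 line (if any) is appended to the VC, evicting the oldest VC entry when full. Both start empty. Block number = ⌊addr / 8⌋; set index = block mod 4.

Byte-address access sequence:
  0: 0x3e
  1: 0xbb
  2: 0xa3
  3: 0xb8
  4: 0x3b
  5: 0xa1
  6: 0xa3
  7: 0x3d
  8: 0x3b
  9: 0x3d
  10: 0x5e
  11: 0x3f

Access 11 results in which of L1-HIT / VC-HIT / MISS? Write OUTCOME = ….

  [0] addr=0x3e blk=7 s=3: MISS | VC []
  [1] addr=0xbb blk=23 s=3: MISS | VC [7]
  [2] addr=0xa3 blk=20 s=0: MISS | VC [7]
  [3] addr=0xb8 blk=23 s=3: L1-HIT | VC [7]
  [4] addr=0x3b blk=7 s=3: VC-HIT | VC [23]
  [5] addr=0xa1 blk=20 s=0: L1-HIT | VC [23]
  [6] addr=0xa3 blk=20 s=0: L1-HIT | VC [23]
  [7] addr=0x3d blk=7 s=3: L1-HIT | VC [23]
  [8] addr=0x3b blk=7 s=3: L1-HIT | VC [23]
  [9] addr=0x3d blk=7 s=3: L1-HIT | VC [23]
  [10] addr=0x5e blk=11 s=3: MISS | VC [23, 7]
  [11] addr=0x3f blk=7 s=3: VC-HIT | VC [23, 11]

OUTCOME = VC-HIT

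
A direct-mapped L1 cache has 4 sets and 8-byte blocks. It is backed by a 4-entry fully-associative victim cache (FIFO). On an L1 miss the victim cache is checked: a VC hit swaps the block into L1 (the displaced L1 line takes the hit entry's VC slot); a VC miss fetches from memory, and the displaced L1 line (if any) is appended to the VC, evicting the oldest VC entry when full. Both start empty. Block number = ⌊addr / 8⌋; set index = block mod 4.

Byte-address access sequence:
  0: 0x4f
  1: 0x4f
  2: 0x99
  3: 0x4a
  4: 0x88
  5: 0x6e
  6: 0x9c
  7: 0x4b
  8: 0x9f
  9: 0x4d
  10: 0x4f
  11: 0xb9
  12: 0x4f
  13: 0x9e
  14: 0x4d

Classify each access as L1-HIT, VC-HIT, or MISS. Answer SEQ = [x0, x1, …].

SEQ = [MISS, L1-HIT, MISS, L1-HIT, MISS, MISS, L1-HIT, VC-HIT, L1-HIT, L1-HIT, L1-HIT, MISS, L1-HIT, VC-HIT, L1-HIT]

#0 0x4f→b9/s1 MISS; vc=[]
#1 0x4f→b9/s1 L1-HIT; vc=[]
#2 0x99→b19/s3 MISS; vc=[]
#3 0x4a→b9/s1 L1-HIT; vc=[]
#4 0x88→b17/s1 MISS; vc=[9]
#5 0x6e→b13/s1 MISS; vc=[9,17]
#6 0x9c→b19/s3 L1-HIT; vc=[9,17]
#7 0x4b→b9/s1 VC-HIT; vc=[13,17]
#8 0x9f→b19/s3 L1-HIT; vc=[13,17]
#9 0x4d→b9/s1 L1-HIT; vc=[13,17]
#10 0x4f→b9/s1 L1-HIT; vc=[13,17]
#11 0xb9→b23/s3 MISS; vc=[13,17,19]
#12 0x4f→b9/s1 L1-HIT; vc=[13,17,19]
#13 0x9e→b19/s3 VC-HIT; vc=[13,17,23]
#14 0x4d→b9/s1 L1-HIT; vc=[13,17,23]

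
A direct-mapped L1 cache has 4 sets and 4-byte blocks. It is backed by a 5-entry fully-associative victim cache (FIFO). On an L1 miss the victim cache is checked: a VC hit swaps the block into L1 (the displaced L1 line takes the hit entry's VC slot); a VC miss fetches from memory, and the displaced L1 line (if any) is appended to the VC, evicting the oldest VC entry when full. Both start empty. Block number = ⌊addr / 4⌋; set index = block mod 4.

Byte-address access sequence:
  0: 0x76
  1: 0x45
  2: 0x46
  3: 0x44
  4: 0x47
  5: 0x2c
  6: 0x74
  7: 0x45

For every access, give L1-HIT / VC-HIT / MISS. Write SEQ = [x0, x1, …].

#0 0x76→b29/s1 MISS; vc=[]
#1 0x45→b17/s1 MISS; vc=[29]
#2 0x46→b17/s1 L1-HIT; vc=[29]
#3 0x44→b17/s1 L1-HIT; vc=[29]
#4 0x47→b17/s1 L1-HIT; vc=[29]
#5 0x2c→b11/s3 MISS; vc=[29]
#6 0x74→b29/s1 VC-HIT; vc=[17]
#7 0x45→b17/s1 VC-HIT; vc=[29]

SEQ = [MISS, MISS, L1-HIT, L1-HIT, L1-HIT, MISS, VC-HIT, VC-HIT]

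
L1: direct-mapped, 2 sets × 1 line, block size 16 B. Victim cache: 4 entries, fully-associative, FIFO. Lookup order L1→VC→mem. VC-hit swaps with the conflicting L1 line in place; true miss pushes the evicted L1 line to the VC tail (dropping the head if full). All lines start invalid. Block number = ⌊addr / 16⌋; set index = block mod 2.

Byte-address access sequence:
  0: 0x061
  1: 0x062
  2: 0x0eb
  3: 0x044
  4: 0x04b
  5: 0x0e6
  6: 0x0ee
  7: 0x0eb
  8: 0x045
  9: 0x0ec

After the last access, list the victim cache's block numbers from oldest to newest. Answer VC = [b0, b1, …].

VC = [6, 4]

#0 0x61→b6/s0 MISS; vc=[]
#1 0x62→b6/s0 L1-HIT; vc=[]
#2 0xeb→b14/s0 MISS; vc=[6]
#3 0x44→b4/s0 MISS; vc=[6,14]
#4 0x4b→b4/s0 L1-HIT; vc=[6,14]
#5 0xe6→b14/s0 VC-HIT; vc=[6,4]
#6 0xee→b14/s0 L1-HIT; vc=[6,4]
#7 0xeb→b14/s0 L1-HIT; vc=[6,4]
#8 0x45→b4/s0 VC-HIT; vc=[6,14]
#9 0xec→b14/s0 VC-HIT; vc=[6,4]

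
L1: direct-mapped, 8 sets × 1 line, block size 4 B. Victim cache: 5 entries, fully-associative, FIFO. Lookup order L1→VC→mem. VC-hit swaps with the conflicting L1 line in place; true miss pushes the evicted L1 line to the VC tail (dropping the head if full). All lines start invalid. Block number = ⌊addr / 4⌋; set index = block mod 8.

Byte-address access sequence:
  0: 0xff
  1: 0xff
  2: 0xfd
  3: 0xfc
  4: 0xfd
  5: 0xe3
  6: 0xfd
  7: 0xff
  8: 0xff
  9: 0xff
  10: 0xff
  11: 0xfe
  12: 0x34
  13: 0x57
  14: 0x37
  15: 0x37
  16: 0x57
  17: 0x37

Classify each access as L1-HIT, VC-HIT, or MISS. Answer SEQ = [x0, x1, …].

  [0] addr=0xff blk=63 s=7: MISS | VC []
  [1] addr=0xff blk=63 s=7: L1-HIT | VC []
  [2] addr=0xfd blk=63 s=7: L1-HIT | VC []
  [3] addr=0xfc blk=63 s=7: L1-HIT | VC []
  [4] addr=0xfd blk=63 s=7: L1-HIT | VC []
  [5] addr=0xe3 blk=56 s=0: MISS | VC []
  [6] addr=0xfd blk=63 s=7: L1-HIT | VC []
  [7] addr=0xff blk=63 s=7: L1-HIT | VC []
  [8] addr=0xff blk=63 s=7: L1-HIT | VC []
  [9] addr=0xff blk=63 s=7: L1-HIT | VC []
  [10] addr=0xff blk=63 s=7: L1-HIT | VC []
  [11] addr=0xfe blk=63 s=7: L1-HIT | VC []
  [12] addr=0x34 blk=13 s=5: MISS | VC []
  [13] addr=0x57 blk=21 s=5: MISS | VC [13]
  [14] addr=0x37 blk=13 s=5: VC-HIT | VC [21]
  [15] addr=0x37 blk=13 s=5: L1-HIT | VC [21]
  [16] addr=0x57 blk=21 s=5: VC-HIT | VC [13]
  [17] addr=0x37 blk=13 s=5: VC-HIT | VC [21]

SEQ = [MISS, L1-HIT, L1-HIT, L1-HIT, L1-HIT, MISS, L1-HIT, L1-HIT, L1-HIT, L1-HIT, L1-HIT, L1-HIT, MISS, MISS, VC-HIT, L1-HIT, VC-HIT, VC-HIT]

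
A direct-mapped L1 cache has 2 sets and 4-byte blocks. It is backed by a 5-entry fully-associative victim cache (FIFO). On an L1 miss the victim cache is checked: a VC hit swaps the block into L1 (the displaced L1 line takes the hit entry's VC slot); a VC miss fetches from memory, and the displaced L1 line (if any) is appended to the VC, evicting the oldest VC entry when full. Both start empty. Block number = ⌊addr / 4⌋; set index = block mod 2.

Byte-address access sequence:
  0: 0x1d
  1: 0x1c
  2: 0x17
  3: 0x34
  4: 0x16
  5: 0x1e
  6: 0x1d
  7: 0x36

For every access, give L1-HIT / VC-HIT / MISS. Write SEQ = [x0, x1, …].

SEQ = [MISS, L1-HIT, MISS, MISS, VC-HIT, VC-HIT, L1-HIT, VC-HIT]

0: 0x1d (blk 7, set 1) → MISS  vc=[]
1: 0x1c (blk 7, set 1) → L1-HIT  vc=[]
2: 0x17 (blk 5, set 1) → MISS  vc=[7]
3: 0x34 (blk 13, set 1) → MISS  vc=[7, 5]
4: 0x16 (blk 5, set 1) → VC-HIT  vc=[7, 13]
5: 0x1e (blk 7, set 1) → VC-HIT  vc=[5, 13]
6: 0x1d (blk 7, set 1) → L1-HIT  vc=[5, 13]
7: 0x36 (blk 13, set 1) → VC-HIT  vc=[5, 7]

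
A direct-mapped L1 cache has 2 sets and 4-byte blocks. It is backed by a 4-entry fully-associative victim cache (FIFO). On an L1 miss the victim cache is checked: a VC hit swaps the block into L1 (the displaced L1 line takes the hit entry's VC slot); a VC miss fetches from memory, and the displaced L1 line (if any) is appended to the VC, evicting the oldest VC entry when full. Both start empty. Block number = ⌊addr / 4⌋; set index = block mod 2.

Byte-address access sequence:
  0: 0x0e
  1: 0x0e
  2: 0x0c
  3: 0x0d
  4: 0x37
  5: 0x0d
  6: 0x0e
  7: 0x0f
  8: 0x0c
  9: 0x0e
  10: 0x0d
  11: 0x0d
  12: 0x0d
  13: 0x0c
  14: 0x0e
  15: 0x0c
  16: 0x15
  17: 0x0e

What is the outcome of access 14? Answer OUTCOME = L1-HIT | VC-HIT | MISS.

OUTCOME = L1-HIT

0: 0xe (blk 3, set 1) → MISS  vc=[]
1: 0xe (blk 3, set 1) → L1-HIT  vc=[]
2: 0xc (blk 3, set 1) → L1-HIT  vc=[]
3: 0xd (blk 3, set 1) → L1-HIT  vc=[]
4: 0x37 (blk 13, set 1) → MISS  vc=[3]
5: 0xd (blk 3, set 1) → VC-HIT  vc=[13]
6: 0xe (blk 3, set 1) → L1-HIT  vc=[13]
7: 0xf (blk 3, set 1) → L1-HIT  vc=[13]
8: 0xc (blk 3, set 1) → L1-HIT  vc=[13]
9: 0xe (blk 3, set 1) → L1-HIT  vc=[13]
10: 0xd (blk 3, set 1) → L1-HIT  vc=[13]
11: 0xd (blk 3, set 1) → L1-HIT  vc=[13]
12: 0xd (blk 3, set 1) → L1-HIT  vc=[13]
13: 0xc (blk 3, set 1) → L1-HIT  vc=[13]
14: 0xe (blk 3, set 1) → L1-HIT  vc=[13]
15: 0xc (blk 3, set 1) → L1-HIT  vc=[13]
16: 0x15 (blk 5, set 1) → MISS  vc=[13, 3]
17: 0xe (blk 3, set 1) → VC-HIT  vc=[13, 5]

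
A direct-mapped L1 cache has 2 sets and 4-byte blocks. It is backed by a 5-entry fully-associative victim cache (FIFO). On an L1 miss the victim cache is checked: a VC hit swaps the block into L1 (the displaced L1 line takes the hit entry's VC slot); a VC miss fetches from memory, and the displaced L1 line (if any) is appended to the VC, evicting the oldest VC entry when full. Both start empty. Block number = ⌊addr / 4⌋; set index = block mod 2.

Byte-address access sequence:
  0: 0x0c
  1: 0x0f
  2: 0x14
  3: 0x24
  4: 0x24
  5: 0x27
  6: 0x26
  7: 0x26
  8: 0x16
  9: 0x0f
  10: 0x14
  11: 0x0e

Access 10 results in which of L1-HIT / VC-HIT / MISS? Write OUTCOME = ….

OUTCOME = VC-HIT

0: 0xc (blk 3, set 1) → MISS  vc=[]
1: 0xf (blk 3, set 1) → L1-HIT  vc=[]
2: 0x14 (blk 5, set 1) → MISS  vc=[3]
3: 0x24 (blk 9, set 1) → MISS  vc=[3, 5]
4: 0x24 (blk 9, set 1) → L1-HIT  vc=[3, 5]
5: 0x27 (blk 9, set 1) → L1-HIT  vc=[3, 5]
6: 0x26 (blk 9, set 1) → L1-HIT  vc=[3, 5]
7: 0x26 (blk 9, set 1) → L1-HIT  vc=[3, 5]
8: 0x16 (blk 5, set 1) → VC-HIT  vc=[3, 9]
9: 0xf (blk 3, set 1) → VC-HIT  vc=[5, 9]
10: 0x14 (blk 5, set 1) → VC-HIT  vc=[3, 9]
11: 0xe (blk 3, set 1) → VC-HIT  vc=[5, 9]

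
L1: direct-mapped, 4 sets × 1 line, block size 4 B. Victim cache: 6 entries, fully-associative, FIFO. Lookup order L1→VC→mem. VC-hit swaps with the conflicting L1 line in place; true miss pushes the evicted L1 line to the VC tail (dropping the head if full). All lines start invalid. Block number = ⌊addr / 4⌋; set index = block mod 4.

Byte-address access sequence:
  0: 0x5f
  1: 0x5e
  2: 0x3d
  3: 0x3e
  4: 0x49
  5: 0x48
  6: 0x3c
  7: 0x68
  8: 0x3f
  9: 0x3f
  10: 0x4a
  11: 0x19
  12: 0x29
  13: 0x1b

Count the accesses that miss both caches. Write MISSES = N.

  [0] addr=0x5f blk=23 s=3: MISS | VC []
  [1] addr=0x5e blk=23 s=3: L1-HIT | VC []
  [2] addr=0x3d blk=15 s=3: MISS | VC [23]
  [3] addr=0x3e blk=15 s=3: L1-HIT | VC [23]
  [4] addr=0x49 blk=18 s=2: MISS | VC [23]
  [5] addr=0x48 blk=18 s=2: L1-HIT | VC [23]
  [6] addr=0x3c blk=15 s=3: L1-HIT | VC [23]
  [7] addr=0x68 blk=26 s=2: MISS | VC [23, 18]
  [8] addr=0x3f blk=15 s=3: L1-HIT | VC [23, 18]
  [9] addr=0x3f blk=15 s=3: L1-HIT | VC [23, 18]
  [10] addr=0x4a blk=18 s=2: VC-HIT | VC [23, 26]
  [11] addr=0x19 blk=6 s=2: MISS | VC [23, 26, 18]
  [12] addr=0x29 blk=10 s=2: MISS | VC [23, 26, 18, 6]
  [13] addr=0x1b blk=6 s=2: VC-HIT | VC [23, 26, 18, 10]

MISSES = 6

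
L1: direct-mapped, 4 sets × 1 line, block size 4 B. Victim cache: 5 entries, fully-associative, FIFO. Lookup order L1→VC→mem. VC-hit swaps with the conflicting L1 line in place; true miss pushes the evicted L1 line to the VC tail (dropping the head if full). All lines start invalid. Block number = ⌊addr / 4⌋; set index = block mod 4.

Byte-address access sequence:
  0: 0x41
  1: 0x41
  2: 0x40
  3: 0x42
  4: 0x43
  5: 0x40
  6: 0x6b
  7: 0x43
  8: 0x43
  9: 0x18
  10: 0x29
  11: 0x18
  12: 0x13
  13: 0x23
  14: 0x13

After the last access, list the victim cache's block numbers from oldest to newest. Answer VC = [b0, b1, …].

0: 0x41 (blk 16, set 0) → MISS  vc=[]
1: 0x41 (blk 16, set 0) → L1-HIT  vc=[]
2: 0x40 (blk 16, set 0) → L1-HIT  vc=[]
3: 0x42 (blk 16, set 0) → L1-HIT  vc=[]
4: 0x43 (blk 16, set 0) → L1-HIT  vc=[]
5: 0x40 (blk 16, set 0) → L1-HIT  vc=[]
6: 0x6b (blk 26, set 2) → MISS  vc=[]
7: 0x43 (blk 16, set 0) → L1-HIT  vc=[]
8: 0x43 (blk 16, set 0) → L1-HIT  vc=[]
9: 0x18 (blk 6, set 2) → MISS  vc=[26]
10: 0x29 (blk 10, set 2) → MISS  vc=[26, 6]
11: 0x18 (blk 6, set 2) → VC-HIT  vc=[26, 10]
12: 0x13 (blk 4, set 0) → MISS  vc=[26, 10, 16]
13: 0x23 (blk 8, set 0) → MISS  vc=[26, 10, 16, 4]
14: 0x13 (blk 4, set 0) → VC-HIT  vc=[26, 10, 16, 8]

VC = [26, 10, 16, 8]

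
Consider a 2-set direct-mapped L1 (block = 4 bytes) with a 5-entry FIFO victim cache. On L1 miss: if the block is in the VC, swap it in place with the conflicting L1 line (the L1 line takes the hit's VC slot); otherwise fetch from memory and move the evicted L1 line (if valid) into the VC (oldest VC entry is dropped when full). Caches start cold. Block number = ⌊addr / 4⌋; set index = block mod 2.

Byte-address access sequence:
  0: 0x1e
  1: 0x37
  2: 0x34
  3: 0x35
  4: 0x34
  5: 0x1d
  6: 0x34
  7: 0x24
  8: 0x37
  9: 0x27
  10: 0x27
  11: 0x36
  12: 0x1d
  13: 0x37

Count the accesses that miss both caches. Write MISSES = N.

MISSES = 3

0: 0x1e (blk 7, set 1) → MISS  vc=[]
1: 0x37 (blk 13, set 1) → MISS  vc=[7]
2: 0x34 (blk 13, set 1) → L1-HIT  vc=[7]
3: 0x35 (blk 13, set 1) → L1-HIT  vc=[7]
4: 0x34 (blk 13, set 1) → L1-HIT  vc=[7]
5: 0x1d (blk 7, set 1) → VC-HIT  vc=[13]
6: 0x34 (blk 13, set 1) → VC-HIT  vc=[7]
7: 0x24 (blk 9, set 1) → MISS  vc=[7, 13]
8: 0x37 (blk 13, set 1) → VC-HIT  vc=[7, 9]
9: 0x27 (blk 9, set 1) → VC-HIT  vc=[7, 13]
10: 0x27 (blk 9, set 1) → L1-HIT  vc=[7, 13]
11: 0x36 (blk 13, set 1) → VC-HIT  vc=[7, 9]
12: 0x1d (blk 7, set 1) → VC-HIT  vc=[13, 9]
13: 0x37 (blk 13, set 1) → VC-HIT  vc=[7, 9]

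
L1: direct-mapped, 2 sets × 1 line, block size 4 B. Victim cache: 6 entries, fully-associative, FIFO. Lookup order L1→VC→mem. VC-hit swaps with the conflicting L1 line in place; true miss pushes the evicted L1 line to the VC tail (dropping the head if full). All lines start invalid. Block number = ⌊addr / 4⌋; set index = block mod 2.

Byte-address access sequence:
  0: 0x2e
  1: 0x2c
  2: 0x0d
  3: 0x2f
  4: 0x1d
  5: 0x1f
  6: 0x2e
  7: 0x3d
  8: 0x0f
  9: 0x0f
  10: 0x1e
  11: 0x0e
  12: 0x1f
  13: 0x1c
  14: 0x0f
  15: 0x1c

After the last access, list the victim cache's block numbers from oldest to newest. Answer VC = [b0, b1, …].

VC = [15, 3, 11]

  [0] addr=0x2e blk=11 s=1: MISS | VC []
  [1] addr=0x2c blk=11 s=1: L1-HIT | VC []
  [2] addr=0xd blk=3 s=1: MISS | VC [11]
  [3] addr=0x2f blk=11 s=1: VC-HIT | VC [3]
  [4] addr=0x1d blk=7 s=1: MISS | VC [3, 11]
  [5] addr=0x1f blk=7 s=1: L1-HIT | VC [3, 11]
  [6] addr=0x2e blk=11 s=1: VC-HIT | VC [3, 7]
  [7] addr=0x3d blk=15 s=1: MISS | VC [3, 7, 11]
  [8] addr=0xf blk=3 s=1: VC-HIT | VC [15, 7, 11]
  [9] addr=0xf blk=3 s=1: L1-HIT | VC [15, 7, 11]
  [10] addr=0x1e blk=7 s=1: VC-HIT | VC [15, 3, 11]
  [11] addr=0xe blk=3 s=1: VC-HIT | VC [15, 7, 11]
  [12] addr=0x1f blk=7 s=1: VC-HIT | VC [15, 3, 11]
  [13] addr=0x1c blk=7 s=1: L1-HIT | VC [15, 3, 11]
  [14] addr=0xf blk=3 s=1: VC-HIT | VC [15, 7, 11]
  [15] addr=0x1c blk=7 s=1: VC-HIT | VC [15, 3, 11]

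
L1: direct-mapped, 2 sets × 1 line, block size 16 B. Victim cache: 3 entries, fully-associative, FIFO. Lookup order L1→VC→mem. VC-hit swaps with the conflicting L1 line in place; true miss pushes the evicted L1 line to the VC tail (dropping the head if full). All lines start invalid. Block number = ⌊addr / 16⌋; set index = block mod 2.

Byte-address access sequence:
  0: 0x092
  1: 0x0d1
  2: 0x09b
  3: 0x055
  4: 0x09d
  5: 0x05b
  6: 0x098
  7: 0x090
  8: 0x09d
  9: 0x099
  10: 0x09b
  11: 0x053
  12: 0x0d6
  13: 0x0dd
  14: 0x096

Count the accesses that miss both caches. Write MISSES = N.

MISSES = 3

0: 0x92 (blk 9, set 1) → MISS  vc=[]
1: 0xd1 (blk 13, set 1) → MISS  vc=[9]
2: 0x9b (blk 9, set 1) → VC-HIT  vc=[13]
3: 0x55 (blk 5, set 1) → MISS  vc=[13, 9]
4: 0x9d (blk 9, set 1) → VC-HIT  vc=[13, 5]
5: 0x5b (blk 5, set 1) → VC-HIT  vc=[13, 9]
6: 0x98 (blk 9, set 1) → VC-HIT  vc=[13, 5]
7: 0x90 (blk 9, set 1) → L1-HIT  vc=[13, 5]
8: 0x9d (blk 9, set 1) → L1-HIT  vc=[13, 5]
9: 0x99 (blk 9, set 1) → L1-HIT  vc=[13, 5]
10: 0x9b (blk 9, set 1) → L1-HIT  vc=[13, 5]
11: 0x53 (blk 5, set 1) → VC-HIT  vc=[13, 9]
12: 0xd6 (blk 13, set 1) → VC-HIT  vc=[5, 9]
13: 0xdd (blk 13, set 1) → L1-HIT  vc=[5, 9]
14: 0x96 (blk 9, set 1) → VC-HIT  vc=[5, 13]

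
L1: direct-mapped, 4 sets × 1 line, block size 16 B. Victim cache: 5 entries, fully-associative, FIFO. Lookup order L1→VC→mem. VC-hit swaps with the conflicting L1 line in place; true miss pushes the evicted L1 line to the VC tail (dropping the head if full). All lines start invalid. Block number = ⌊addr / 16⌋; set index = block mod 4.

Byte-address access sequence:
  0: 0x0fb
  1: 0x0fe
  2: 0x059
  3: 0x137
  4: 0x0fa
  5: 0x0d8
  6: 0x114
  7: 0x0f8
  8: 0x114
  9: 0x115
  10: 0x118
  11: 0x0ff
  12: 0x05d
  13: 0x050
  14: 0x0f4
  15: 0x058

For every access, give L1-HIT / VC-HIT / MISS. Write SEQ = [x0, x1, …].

#0 0xfb→b15/s3 MISS; vc=[]
#1 0xfe→b15/s3 L1-HIT; vc=[]
#2 0x59→b5/s1 MISS; vc=[]
#3 0x137→b19/s3 MISS; vc=[15]
#4 0xfa→b15/s3 VC-HIT; vc=[19]
#5 0xd8→b13/s1 MISS; vc=[19,5]
#6 0x114→b17/s1 MISS; vc=[19,5,13]
#7 0xf8→b15/s3 L1-HIT; vc=[19,5,13]
#8 0x114→b17/s1 L1-HIT; vc=[19,5,13]
#9 0x115→b17/s1 L1-HIT; vc=[19,5,13]
#10 0x118→b17/s1 L1-HIT; vc=[19,5,13]
#11 0xff→b15/s3 L1-HIT; vc=[19,5,13]
#12 0x5d→b5/s1 VC-HIT; vc=[19,17,13]
#13 0x50→b5/s1 L1-HIT; vc=[19,17,13]
#14 0xf4→b15/s3 L1-HIT; vc=[19,17,13]
#15 0x58→b5/s1 L1-HIT; vc=[19,17,13]

SEQ = [MISS, L1-HIT, MISS, MISS, VC-HIT, MISS, MISS, L1-HIT, L1-HIT, L1-HIT, L1-HIT, L1-HIT, VC-HIT, L1-HIT, L1-HIT, L1-HIT]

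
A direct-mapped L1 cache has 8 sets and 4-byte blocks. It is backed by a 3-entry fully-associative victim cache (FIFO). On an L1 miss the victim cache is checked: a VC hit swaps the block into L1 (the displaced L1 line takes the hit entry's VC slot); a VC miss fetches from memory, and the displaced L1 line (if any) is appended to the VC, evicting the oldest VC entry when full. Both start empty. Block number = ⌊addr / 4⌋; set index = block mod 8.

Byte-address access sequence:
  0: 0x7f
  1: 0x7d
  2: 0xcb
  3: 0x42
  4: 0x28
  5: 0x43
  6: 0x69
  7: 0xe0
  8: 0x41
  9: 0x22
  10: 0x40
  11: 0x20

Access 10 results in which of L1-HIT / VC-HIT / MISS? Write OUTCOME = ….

  [0] addr=0x7f blk=31 s=7: MISS | VC []
  [1] addr=0x7d blk=31 s=7: L1-HIT | VC []
  [2] addr=0xcb blk=50 s=2: MISS | VC []
  [3] addr=0x42 blk=16 s=0: MISS | VC []
  [4] addr=0x28 blk=10 s=2: MISS | VC [50]
  [5] addr=0x43 blk=16 s=0: L1-HIT | VC [50]
  [6] addr=0x69 blk=26 s=2: MISS | VC [50, 10]
  [7] addr=0xe0 blk=56 s=0: MISS | VC [50, 10, 16]
  [8] addr=0x41 blk=16 s=0: VC-HIT | VC [50, 10, 56]
  [9] addr=0x22 blk=8 s=0: MISS | VC [10, 56, 16]
  [10] addr=0x40 blk=16 s=0: VC-HIT | VC [10, 56, 8]
  [11] addr=0x20 blk=8 s=0: VC-HIT | VC [10, 56, 16]

OUTCOME = VC-HIT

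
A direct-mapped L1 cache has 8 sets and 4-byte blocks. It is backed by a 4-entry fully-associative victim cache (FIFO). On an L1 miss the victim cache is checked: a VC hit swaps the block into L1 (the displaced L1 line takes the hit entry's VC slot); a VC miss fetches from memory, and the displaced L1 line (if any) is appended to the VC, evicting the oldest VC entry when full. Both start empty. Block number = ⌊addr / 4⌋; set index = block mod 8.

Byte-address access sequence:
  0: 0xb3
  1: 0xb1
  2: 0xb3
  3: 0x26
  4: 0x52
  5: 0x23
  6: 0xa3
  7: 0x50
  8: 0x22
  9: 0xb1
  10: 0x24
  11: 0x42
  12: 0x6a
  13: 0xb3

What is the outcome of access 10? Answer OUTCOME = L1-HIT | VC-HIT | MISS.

  [0] addr=0xb3 blk=44 s=4: MISS | VC []
  [1] addr=0xb1 blk=44 s=4: L1-HIT | VC []
  [2] addr=0xb3 blk=44 s=4: L1-HIT | VC []
  [3] addr=0x26 blk=9 s=1: MISS | VC []
  [4] addr=0x52 blk=20 s=4: MISS | VC [44]
  [5] addr=0x23 blk=8 s=0: MISS | VC [44]
  [6] addr=0xa3 blk=40 s=0: MISS | VC [44, 8]
  [7] addr=0x50 blk=20 s=4: L1-HIT | VC [44, 8]
  [8] addr=0x22 blk=8 s=0: VC-HIT | VC [44, 40]
  [9] addr=0xb1 blk=44 s=4: VC-HIT | VC [20, 40]
  [10] addr=0x24 blk=9 s=1: L1-HIT | VC [20, 40]
  [11] addr=0x42 blk=16 s=0: MISS | VC [20, 40, 8]
  [12] addr=0x6a blk=26 s=2: MISS | VC [20, 40, 8]
  [13] addr=0xb3 blk=44 s=4: L1-HIT | VC [20, 40, 8]

OUTCOME = L1-HIT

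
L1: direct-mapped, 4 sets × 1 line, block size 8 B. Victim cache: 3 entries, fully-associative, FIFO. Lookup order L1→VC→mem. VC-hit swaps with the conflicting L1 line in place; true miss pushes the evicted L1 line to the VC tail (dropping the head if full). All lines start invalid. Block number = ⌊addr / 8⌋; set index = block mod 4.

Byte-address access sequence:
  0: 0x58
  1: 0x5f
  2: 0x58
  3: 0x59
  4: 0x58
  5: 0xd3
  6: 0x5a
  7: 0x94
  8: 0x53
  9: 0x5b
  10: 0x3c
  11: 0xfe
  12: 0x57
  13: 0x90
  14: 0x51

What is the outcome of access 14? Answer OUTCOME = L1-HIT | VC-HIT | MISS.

OUTCOME = VC-HIT

  [0] addr=0x58 blk=11 s=3: MISS | VC []
  [1] addr=0x5f blk=11 s=3: L1-HIT | VC []
  [2] addr=0x58 blk=11 s=3: L1-HIT | VC []
  [3] addr=0x59 blk=11 s=3: L1-HIT | VC []
  [4] addr=0x58 blk=11 s=3: L1-HIT | VC []
  [5] addr=0xd3 blk=26 s=2: MISS | VC []
  [6] addr=0x5a blk=11 s=3: L1-HIT | VC []
  [7] addr=0x94 blk=18 s=2: MISS | VC [26]
  [8] addr=0x53 blk=10 s=2: MISS | VC [26, 18]
  [9] addr=0x5b blk=11 s=3: L1-HIT | VC [26, 18]
  [10] addr=0x3c blk=7 s=3: MISS | VC [26, 18, 11]
  [11] addr=0xfe blk=31 s=3: MISS | VC [18, 11, 7]
  [12] addr=0x57 blk=10 s=2: L1-HIT | VC [18, 11, 7]
  [13] addr=0x90 blk=18 s=2: VC-HIT | VC [10, 11, 7]
  [14] addr=0x51 blk=10 s=2: VC-HIT | VC [18, 11, 7]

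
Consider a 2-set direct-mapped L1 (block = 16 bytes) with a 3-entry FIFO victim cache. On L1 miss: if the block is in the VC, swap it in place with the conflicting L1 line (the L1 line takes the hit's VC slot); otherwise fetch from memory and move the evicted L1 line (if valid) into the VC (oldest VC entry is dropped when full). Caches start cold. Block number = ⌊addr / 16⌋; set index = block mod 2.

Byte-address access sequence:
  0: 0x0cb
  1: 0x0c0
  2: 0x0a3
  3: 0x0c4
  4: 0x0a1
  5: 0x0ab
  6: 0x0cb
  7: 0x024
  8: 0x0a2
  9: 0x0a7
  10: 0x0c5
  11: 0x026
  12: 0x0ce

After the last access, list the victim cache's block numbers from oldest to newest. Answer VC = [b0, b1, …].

0: 0xcb (blk 12, set 0) → MISS  vc=[]
1: 0xc0 (blk 12, set 0) → L1-HIT  vc=[]
2: 0xa3 (blk 10, set 0) → MISS  vc=[12]
3: 0xc4 (blk 12, set 0) → VC-HIT  vc=[10]
4: 0xa1 (blk 10, set 0) → VC-HIT  vc=[12]
5: 0xab (blk 10, set 0) → L1-HIT  vc=[12]
6: 0xcb (blk 12, set 0) → VC-HIT  vc=[10]
7: 0x24 (blk 2, set 0) → MISS  vc=[10, 12]
8: 0xa2 (blk 10, set 0) → VC-HIT  vc=[2, 12]
9: 0xa7 (blk 10, set 0) → L1-HIT  vc=[2, 12]
10: 0xc5 (blk 12, set 0) → VC-HIT  vc=[2, 10]
11: 0x26 (blk 2, set 0) → VC-HIT  vc=[12, 10]
12: 0xce (blk 12, set 0) → VC-HIT  vc=[2, 10]

VC = [2, 10]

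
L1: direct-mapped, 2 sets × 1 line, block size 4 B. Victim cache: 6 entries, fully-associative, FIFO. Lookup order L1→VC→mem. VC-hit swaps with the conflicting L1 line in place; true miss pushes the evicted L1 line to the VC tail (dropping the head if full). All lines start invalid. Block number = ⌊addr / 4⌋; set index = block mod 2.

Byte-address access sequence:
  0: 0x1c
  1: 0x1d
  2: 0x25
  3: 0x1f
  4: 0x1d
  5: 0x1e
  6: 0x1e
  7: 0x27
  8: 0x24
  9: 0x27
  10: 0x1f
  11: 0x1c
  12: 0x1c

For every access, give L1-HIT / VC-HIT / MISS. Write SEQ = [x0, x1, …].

#0 0x1c→b7/s1 MISS; vc=[]
#1 0x1d→b7/s1 L1-HIT; vc=[]
#2 0x25→b9/s1 MISS; vc=[7]
#3 0x1f→b7/s1 VC-HIT; vc=[9]
#4 0x1d→b7/s1 L1-HIT; vc=[9]
#5 0x1e→b7/s1 L1-HIT; vc=[9]
#6 0x1e→b7/s1 L1-HIT; vc=[9]
#7 0x27→b9/s1 VC-HIT; vc=[7]
#8 0x24→b9/s1 L1-HIT; vc=[7]
#9 0x27→b9/s1 L1-HIT; vc=[7]
#10 0x1f→b7/s1 VC-HIT; vc=[9]
#11 0x1c→b7/s1 L1-HIT; vc=[9]
#12 0x1c→b7/s1 L1-HIT; vc=[9]

SEQ = [MISS, L1-HIT, MISS, VC-HIT, L1-HIT, L1-HIT, L1-HIT, VC-HIT, L1-HIT, L1-HIT, VC-HIT, L1-HIT, L1-HIT]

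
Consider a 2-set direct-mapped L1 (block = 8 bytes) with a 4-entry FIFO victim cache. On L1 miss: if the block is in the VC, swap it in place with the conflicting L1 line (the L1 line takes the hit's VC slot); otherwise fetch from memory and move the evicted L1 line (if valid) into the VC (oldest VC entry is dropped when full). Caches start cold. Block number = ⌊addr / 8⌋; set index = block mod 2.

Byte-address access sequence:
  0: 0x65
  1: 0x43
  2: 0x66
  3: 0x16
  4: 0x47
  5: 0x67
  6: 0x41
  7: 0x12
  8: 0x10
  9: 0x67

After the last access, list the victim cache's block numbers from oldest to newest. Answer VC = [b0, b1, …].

#0 0x65→b12/s0 MISS; vc=[]
#1 0x43→b8/s0 MISS; vc=[12]
#2 0x66→b12/s0 VC-HIT; vc=[8]
#3 0x16→b2/s0 MISS; vc=[8,12]
#4 0x47→b8/s0 VC-HIT; vc=[2,12]
#5 0x67→b12/s0 VC-HIT; vc=[2,8]
#6 0x41→b8/s0 VC-HIT; vc=[2,12]
#7 0x12→b2/s0 VC-HIT; vc=[8,12]
#8 0x10→b2/s0 L1-HIT; vc=[8,12]
#9 0x67→b12/s0 VC-HIT; vc=[8,2]

VC = [8, 2]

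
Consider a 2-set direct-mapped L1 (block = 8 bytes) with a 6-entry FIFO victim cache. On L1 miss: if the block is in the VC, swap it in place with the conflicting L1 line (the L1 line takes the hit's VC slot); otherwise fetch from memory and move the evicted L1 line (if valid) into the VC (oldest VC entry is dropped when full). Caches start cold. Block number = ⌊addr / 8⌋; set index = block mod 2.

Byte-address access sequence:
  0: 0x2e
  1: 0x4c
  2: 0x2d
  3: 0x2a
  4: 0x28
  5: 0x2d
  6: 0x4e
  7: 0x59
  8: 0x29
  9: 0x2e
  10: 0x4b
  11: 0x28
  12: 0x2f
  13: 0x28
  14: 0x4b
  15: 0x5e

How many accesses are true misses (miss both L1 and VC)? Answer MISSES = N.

MISSES = 3

0: 0x2e (blk 5, set 1) → MISS  vc=[]
1: 0x4c (blk 9, set 1) → MISS  vc=[5]
2: 0x2d (blk 5, set 1) → VC-HIT  vc=[9]
3: 0x2a (blk 5, set 1) → L1-HIT  vc=[9]
4: 0x28 (blk 5, set 1) → L1-HIT  vc=[9]
5: 0x2d (blk 5, set 1) → L1-HIT  vc=[9]
6: 0x4e (blk 9, set 1) → VC-HIT  vc=[5]
7: 0x59 (blk 11, set 1) → MISS  vc=[5, 9]
8: 0x29 (blk 5, set 1) → VC-HIT  vc=[11, 9]
9: 0x2e (blk 5, set 1) → L1-HIT  vc=[11, 9]
10: 0x4b (blk 9, set 1) → VC-HIT  vc=[11, 5]
11: 0x28 (blk 5, set 1) → VC-HIT  vc=[11, 9]
12: 0x2f (blk 5, set 1) → L1-HIT  vc=[11, 9]
13: 0x28 (blk 5, set 1) → L1-HIT  vc=[11, 9]
14: 0x4b (blk 9, set 1) → VC-HIT  vc=[11, 5]
15: 0x5e (blk 11, set 1) → VC-HIT  vc=[9, 5]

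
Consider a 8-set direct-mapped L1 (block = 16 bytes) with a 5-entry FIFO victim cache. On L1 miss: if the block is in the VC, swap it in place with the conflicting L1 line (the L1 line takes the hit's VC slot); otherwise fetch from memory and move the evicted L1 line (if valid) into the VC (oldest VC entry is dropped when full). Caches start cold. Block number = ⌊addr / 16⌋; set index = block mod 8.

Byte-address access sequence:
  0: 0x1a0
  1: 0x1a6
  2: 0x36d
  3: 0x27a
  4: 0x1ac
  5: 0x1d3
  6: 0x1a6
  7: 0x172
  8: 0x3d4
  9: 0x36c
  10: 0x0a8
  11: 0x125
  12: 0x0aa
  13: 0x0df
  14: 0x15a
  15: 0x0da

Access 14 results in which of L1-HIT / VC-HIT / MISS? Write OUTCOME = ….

  [0] addr=0x1a0 blk=26 s=2: MISS | VC []
  [1] addr=0x1a6 blk=26 s=2: L1-HIT | VC []
  [2] addr=0x36d blk=54 s=6: MISS | VC []
  [3] addr=0x27a blk=39 s=7: MISS | VC []
  [4] addr=0x1ac blk=26 s=2: L1-HIT | VC []
  [5] addr=0x1d3 blk=29 s=5: MISS | VC []
  [6] addr=0x1a6 blk=26 s=2: L1-HIT | VC []
  [7] addr=0x172 blk=23 s=7: MISS | VC [39]
  [8] addr=0x3d4 blk=61 s=5: MISS | VC [39, 29]
  [9] addr=0x36c blk=54 s=6: L1-HIT | VC [39, 29]
  [10] addr=0xa8 blk=10 s=2: MISS | VC [39, 29, 26]
  [11] addr=0x125 blk=18 s=2: MISS | VC [39, 29, 26, 10]
  [12] addr=0xaa blk=10 s=2: VC-HIT | VC [39, 29, 26, 18]
  [13] addr=0xdf blk=13 s=5: MISS | VC [39, 29, 26, 18, 61]
  [14] addr=0x15a blk=21 s=5: MISS | VC [29, 26, 18, 61, 13]
  [15] addr=0xda blk=13 s=5: VC-HIT | VC [29, 26, 18, 61, 21]

OUTCOME = MISS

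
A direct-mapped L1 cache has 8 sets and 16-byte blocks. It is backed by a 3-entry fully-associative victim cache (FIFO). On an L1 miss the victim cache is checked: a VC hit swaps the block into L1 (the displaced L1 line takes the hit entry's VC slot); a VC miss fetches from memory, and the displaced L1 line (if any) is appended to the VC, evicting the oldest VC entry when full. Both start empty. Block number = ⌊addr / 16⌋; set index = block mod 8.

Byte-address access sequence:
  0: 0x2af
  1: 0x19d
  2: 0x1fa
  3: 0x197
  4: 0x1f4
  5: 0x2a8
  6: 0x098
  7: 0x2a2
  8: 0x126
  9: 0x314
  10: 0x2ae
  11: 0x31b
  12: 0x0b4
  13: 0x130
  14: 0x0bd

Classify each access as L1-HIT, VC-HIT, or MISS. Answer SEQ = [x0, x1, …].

  [0] addr=0x2af blk=42 s=2: MISS | VC []
  [1] addr=0x19d blk=25 s=1: MISS | VC []
  [2] addr=0x1fa blk=31 s=7: MISS | VC []
  [3] addr=0x197 blk=25 s=1: L1-HIT | VC []
  [4] addr=0x1f4 blk=31 s=7: L1-HIT | VC []
  [5] addr=0x2a8 blk=42 s=2: L1-HIT | VC []
  [6] addr=0x98 blk=9 s=1: MISS | VC [25]
  [7] addr=0x2a2 blk=42 s=2: L1-HIT | VC [25]
  [8] addr=0x126 blk=18 s=2: MISS | VC [25, 42]
  [9] addr=0x314 blk=49 s=1: MISS | VC [25, 42, 9]
  [10] addr=0x2ae blk=42 s=2: VC-HIT | VC [25, 18, 9]
  [11] addr=0x31b blk=49 s=1: L1-HIT | VC [25, 18, 9]
  [12] addr=0xb4 blk=11 s=3: MISS | VC [25, 18, 9]
  [13] addr=0x130 blk=19 s=3: MISS | VC [18, 9, 11]
  [14] addr=0xbd blk=11 s=3: VC-HIT | VC [18, 9, 19]

SEQ = [MISS, MISS, MISS, L1-HIT, L1-HIT, L1-HIT, MISS, L1-HIT, MISS, MISS, VC-HIT, L1-HIT, MISS, MISS, VC-HIT]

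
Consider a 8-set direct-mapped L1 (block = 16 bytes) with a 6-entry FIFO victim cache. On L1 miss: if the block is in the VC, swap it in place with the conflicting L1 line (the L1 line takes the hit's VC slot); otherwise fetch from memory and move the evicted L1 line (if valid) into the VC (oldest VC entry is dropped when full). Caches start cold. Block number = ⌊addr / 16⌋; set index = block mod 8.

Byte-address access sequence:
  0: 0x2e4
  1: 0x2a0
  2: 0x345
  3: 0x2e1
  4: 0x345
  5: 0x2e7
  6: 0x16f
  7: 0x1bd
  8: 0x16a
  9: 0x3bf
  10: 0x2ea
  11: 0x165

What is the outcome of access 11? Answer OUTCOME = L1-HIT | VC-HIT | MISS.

  [0] addr=0x2e4 blk=46 s=6: MISS | VC []
  [1] addr=0x2a0 blk=42 s=2: MISS | VC []
  [2] addr=0x345 blk=52 s=4: MISS | VC []
  [3] addr=0x2e1 blk=46 s=6: L1-HIT | VC []
  [4] addr=0x345 blk=52 s=4: L1-HIT | VC []
  [5] addr=0x2e7 blk=46 s=6: L1-HIT | VC []
  [6] addr=0x16f blk=22 s=6: MISS | VC [46]
  [7] addr=0x1bd blk=27 s=3: MISS | VC [46]
  [8] addr=0x16a blk=22 s=6: L1-HIT | VC [46]
  [9] addr=0x3bf blk=59 s=3: MISS | VC [46, 27]
  [10] addr=0x2ea blk=46 s=6: VC-HIT | VC [22, 27]
  [11] addr=0x165 blk=22 s=6: VC-HIT | VC [46, 27]

OUTCOME = VC-HIT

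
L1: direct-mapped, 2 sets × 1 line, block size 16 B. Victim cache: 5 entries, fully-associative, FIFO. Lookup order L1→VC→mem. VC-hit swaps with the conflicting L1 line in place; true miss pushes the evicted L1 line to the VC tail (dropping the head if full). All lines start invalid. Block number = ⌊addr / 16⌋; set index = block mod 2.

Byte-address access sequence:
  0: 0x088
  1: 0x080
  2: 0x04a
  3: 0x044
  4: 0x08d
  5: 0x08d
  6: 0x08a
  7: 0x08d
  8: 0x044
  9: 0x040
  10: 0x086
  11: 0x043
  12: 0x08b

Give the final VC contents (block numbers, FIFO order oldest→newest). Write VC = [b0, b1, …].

VC = [4]

0: 0x88 (blk 8, set 0) → MISS  vc=[]
1: 0x80 (blk 8, set 0) → L1-HIT  vc=[]
2: 0x4a (blk 4, set 0) → MISS  vc=[8]
3: 0x44 (blk 4, set 0) → L1-HIT  vc=[8]
4: 0x8d (blk 8, set 0) → VC-HIT  vc=[4]
5: 0x8d (blk 8, set 0) → L1-HIT  vc=[4]
6: 0x8a (blk 8, set 0) → L1-HIT  vc=[4]
7: 0x8d (blk 8, set 0) → L1-HIT  vc=[4]
8: 0x44 (blk 4, set 0) → VC-HIT  vc=[8]
9: 0x40 (blk 4, set 0) → L1-HIT  vc=[8]
10: 0x86 (blk 8, set 0) → VC-HIT  vc=[4]
11: 0x43 (blk 4, set 0) → VC-HIT  vc=[8]
12: 0x8b (blk 8, set 0) → VC-HIT  vc=[4]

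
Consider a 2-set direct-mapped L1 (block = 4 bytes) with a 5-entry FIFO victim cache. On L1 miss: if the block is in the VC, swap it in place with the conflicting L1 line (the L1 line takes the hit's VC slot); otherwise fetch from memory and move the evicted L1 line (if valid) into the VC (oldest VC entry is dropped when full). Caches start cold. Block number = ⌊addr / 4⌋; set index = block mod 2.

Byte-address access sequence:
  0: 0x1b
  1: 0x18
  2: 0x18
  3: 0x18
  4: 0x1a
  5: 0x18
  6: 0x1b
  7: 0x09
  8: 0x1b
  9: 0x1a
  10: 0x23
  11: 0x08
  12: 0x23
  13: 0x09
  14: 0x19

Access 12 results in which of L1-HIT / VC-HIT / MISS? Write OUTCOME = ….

0: 0x1b (blk 6, set 0) → MISS  vc=[]
1: 0x18 (blk 6, set 0) → L1-HIT  vc=[]
2: 0x18 (blk 6, set 0) → L1-HIT  vc=[]
3: 0x18 (blk 6, set 0) → L1-HIT  vc=[]
4: 0x1a (blk 6, set 0) → L1-HIT  vc=[]
5: 0x18 (blk 6, set 0) → L1-HIT  vc=[]
6: 0x1b (blk 6, set 0) → L1-HIT  vc=[]
7: 0x9 (blk 2, set 0) → MISS  vc=[6]
8: 0x1b (blk 6, set 0) → VC-HIT  vc=[2]
9: 0x1a (blk 6, set 0) → L1-HIT  vc=[2]
10: 0x23 (blk 8, set 0) → MISS  vc=[2, 6]
11: 0x8 (blk 2, set 0) → VC-HIT  vc=[8, 6]
12: 0x23 (blk 8, set 0) → VC-HIT  vc=[2, 6]
13: 0x9 (blk 2, set 0) → VC-HIT  vc=[8, 6]
14: 0x19 (blk 6, set 0) → VC-HIT  vc=[8, 2]

OUTCOME = VC-HIT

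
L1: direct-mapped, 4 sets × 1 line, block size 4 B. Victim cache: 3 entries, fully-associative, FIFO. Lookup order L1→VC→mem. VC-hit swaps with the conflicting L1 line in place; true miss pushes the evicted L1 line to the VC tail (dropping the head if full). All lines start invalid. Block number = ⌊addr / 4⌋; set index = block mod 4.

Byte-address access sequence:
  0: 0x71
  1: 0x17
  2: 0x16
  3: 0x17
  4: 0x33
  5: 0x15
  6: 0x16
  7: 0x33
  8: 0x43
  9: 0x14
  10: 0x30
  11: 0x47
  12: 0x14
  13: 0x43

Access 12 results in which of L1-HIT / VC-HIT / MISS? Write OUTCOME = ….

0: 0x71 (blk 28, set 0) → MISS  vc=[]
1: 0x17 (blk 5, set 1) → MISS  vc=[]
2: 0x16 (blk 5, set 1) → L1-HIT  vc=[]
3: 0x17 (blk 5, set 1) → L1-HIT  vc=[]
4: 0x33 (blk 12, set 0) → MISS  vc=[28]
5: 0x15 (blk 5, set 1) → L1-HIT  vc=[28]
6: 0x16 (blk 5, set 1) → L1-HIT  vc=[28]
7: 0x33 (blk 12, set 0) → L1-HIT  vc=[28]
8: 0x43 (blk 16, set 0) → MISS  vc=[28, 12]
9: 0x14 (blk 5, set 1) → L1-HIT  vc=[28, 12]
10: 0x30 (blk 12, set 0) → VC-HIT  vc=[28, 16]
11: 0x47 (blk 17, set 1) → MISS  vc=[28, 16, 5]
12: 0x14 (blk 5, set 1) → VC-HIT  vc=[28, 16, 17]
13: 0x43 (blk 16, set 0) → VC-HIT  vc=[28, 12, 17]

OUTCOME = VC-HIT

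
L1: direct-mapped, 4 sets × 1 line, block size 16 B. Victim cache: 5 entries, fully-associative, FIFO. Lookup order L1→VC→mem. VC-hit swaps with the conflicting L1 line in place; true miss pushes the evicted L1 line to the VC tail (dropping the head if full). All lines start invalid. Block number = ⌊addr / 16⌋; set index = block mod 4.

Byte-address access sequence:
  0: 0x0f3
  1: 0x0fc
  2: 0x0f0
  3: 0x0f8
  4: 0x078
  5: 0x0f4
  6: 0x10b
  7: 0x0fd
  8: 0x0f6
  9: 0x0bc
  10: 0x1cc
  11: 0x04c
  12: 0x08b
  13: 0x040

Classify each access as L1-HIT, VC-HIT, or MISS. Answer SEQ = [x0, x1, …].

#0 0xf3→b15/s3 MISS; vc=[]
#1 0xfc→b15/s3 L1-HIT; vc=[]
#2 0xf0→b15/s3 L1-HIT; vc=[]
#3 0xf8→b15/s3 L1-HIT; vc=[]
#4 0x78→b7/s3 MISS; vc=[15]
#5 0xf4→b15/s3 VC-HIT; vc=[7]
#6 0x10b→b16/s0 MISS; vc=[7]
#7 0xfd→b15/s3 L1-HIT; vc=[7]
#8 0xf6→b15/s3 L1-HIT; vc=[7]
#9 0xbc→b11/s3 MISS; vc=[7,15]
#10 0x1cc→b28/s0 MISS; vc=[7,15,16]
#11 0x4c→b4/s0 MISS; vc=[7,15,16,28]
#12 0x8b→b8/s0 MISS; vc=[7,15,16,28,4]
#13 0x40→b4/s0 VC-HIT; vc=[7,15,16,28,8]

SEQ = [MISS, L1-HIT, L1-HIT, L1-HIT, MISS, VC-HIT, MISS, L1-HIT, L1-HIT, MISS, MISS, MISS, MISS, VC-HIT]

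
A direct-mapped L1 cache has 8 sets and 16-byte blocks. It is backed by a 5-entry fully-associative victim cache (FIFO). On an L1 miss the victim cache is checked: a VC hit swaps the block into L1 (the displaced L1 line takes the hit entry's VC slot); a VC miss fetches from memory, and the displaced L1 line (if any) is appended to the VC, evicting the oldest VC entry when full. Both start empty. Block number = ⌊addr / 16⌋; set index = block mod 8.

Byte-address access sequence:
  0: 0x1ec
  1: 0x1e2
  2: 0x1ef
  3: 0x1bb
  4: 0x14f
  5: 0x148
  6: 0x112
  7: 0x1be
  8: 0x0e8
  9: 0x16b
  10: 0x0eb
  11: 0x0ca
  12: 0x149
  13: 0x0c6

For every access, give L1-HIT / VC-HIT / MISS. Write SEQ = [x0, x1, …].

#0 0x1ec→b30/s6 MISS; vc=[]
#1 0x1e2→b30/s6 L1-HIT; vc=[]
#2 0x1ef→b30/s6 L1-HIT; vc=[]
#3 0x1bb→b27/s3 MISS; vc=[]
#4 0x14f→b20/s4 MISS; vc=[]
#5 0x148→b20/s4 L1-HIT; vc=[]
#6 0x112→b17/s1 MISS; vc=[]
#7 0x1be→b27/s3 L1-HIT; vc=[]
#8 0xe8→b14/s6 MISS; vc=[30]
#9 0x16b→b22/s6 MISS; vc=[30,14]
#10 0xeb→b14/s6 VC-HIT; vc=[30,22]
#11 0xca→b12/s4 MISS; vc=[30,22,20]
#12 0x149→b20/s4 VC-HIT; vc=[30,22,12]
#13 0xc6→b12/s4 VC-HIT; vc=[30,22,20]

SEQ = [MISS, L1-HIT, L1-HIT, MISS, MISS, L1-HIT, MISS, L1-HIT, MISS, MISS, VC-HIT, MISS, VC-HIT, VC-HIT]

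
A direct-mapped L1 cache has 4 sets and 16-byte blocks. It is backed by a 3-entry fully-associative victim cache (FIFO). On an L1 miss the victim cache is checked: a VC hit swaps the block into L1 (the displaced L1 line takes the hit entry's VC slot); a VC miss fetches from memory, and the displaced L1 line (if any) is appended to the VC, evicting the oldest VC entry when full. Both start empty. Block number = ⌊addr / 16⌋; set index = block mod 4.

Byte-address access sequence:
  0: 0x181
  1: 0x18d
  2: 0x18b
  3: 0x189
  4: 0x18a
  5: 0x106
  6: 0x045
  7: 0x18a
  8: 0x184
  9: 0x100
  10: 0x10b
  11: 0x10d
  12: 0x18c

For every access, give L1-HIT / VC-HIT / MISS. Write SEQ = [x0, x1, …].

SEQ = [MISS, L1-HIT, L1-HIT, L1-HIT, L1-HIT, MISS, MISS, VC-HIT, L1-HIT, VC-HIT, L1-HIT, L1-HIT, VC-HIT]

  [0] addr=0x181 blk=24 s=0: MISS | VC []
  [1] addr=0x18d blk=24 s=0: L1-HIT | VC []
  [2] addr=0x18b blk=24 s=0: L1-HIT | VC []
  [3] addr=0x189 blk=24 s=0: L1-HIT | VC []
  [4] addr=0x18a blk=24 s=0: L1-HIT | VC []
  [5] addr=0x106 blk=16 s=0: MISS | VC [24]
  [6] addr=0x45 blk=4 s=0: MISS | VC [24, 16]
  [7] addr=0x18a blk=24 s=0: VC-HIT | VC [4, 16]
  [8] addr=0x184 blk=24 s=0: L1-HIT | VC [4, 16]
  [9] addr=0x100 blk=16 s=0: VC-HIT | VC [4, 24]
  [10] addr=0x10b blk=16 s=0: L1-HIT | VC [4, 24]
  [11] addr=0x10d blk=16 s=0: L1-HIT | VC [4, 24]
  [12] addr=0x18c blk=24 s=0: VC-HIT | VC [4, 16]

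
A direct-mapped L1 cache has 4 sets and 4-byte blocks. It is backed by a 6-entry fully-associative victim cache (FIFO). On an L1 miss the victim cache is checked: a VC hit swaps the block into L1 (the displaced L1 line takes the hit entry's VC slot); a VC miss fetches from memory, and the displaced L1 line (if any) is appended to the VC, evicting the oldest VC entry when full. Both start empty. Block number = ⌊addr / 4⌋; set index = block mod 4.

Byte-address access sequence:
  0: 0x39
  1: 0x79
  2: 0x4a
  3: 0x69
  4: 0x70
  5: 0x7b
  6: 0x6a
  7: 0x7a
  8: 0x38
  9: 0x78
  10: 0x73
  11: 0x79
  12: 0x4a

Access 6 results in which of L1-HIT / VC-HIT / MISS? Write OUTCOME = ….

OUTCOME = VC-HIT

0: 0x39 (blk 14, set 2) → MISS  vc=[]
1: 0x79 (blk 30, set 2) → MISS  vc=[14]
2: 0x4a (blk 18, set 2) → MISS  vc=[14, 30]
3: 0x69 (blk 26, set 2) → MISS  vc=[14, 30, 18]
4: 0x70 (blk 28, set 0) → MISS  vc=[14, 30, 18]
5: 0x7b (blk 30, set 2) → VC-HIT  vc=[14, 26, 18]
6: 0x6a (blk 26, set 2) → VC-HIT  vc=[14, 30, 18]
7: 0x7a (blk 30, set 2) → VC-HIT  vc=[14, 26, 18]
8: 0x38 (blk 14, set 2) → VC-HIT  vc=[30, 26, 18]
9: 0x78 (blk 30, set 2) → VC-HIT  vc=[14, 26, 18]
10: 0x73 (blk 28, set 0) → L1-HIT  vc=[14, 26, 18]
11: 0x79 (blk 30, set 2) → L1-HIT  vc=[14, 26, 18]
12: 0x4a (blk 18, set 2) → VC-HIT  vc=[14, 26, 30]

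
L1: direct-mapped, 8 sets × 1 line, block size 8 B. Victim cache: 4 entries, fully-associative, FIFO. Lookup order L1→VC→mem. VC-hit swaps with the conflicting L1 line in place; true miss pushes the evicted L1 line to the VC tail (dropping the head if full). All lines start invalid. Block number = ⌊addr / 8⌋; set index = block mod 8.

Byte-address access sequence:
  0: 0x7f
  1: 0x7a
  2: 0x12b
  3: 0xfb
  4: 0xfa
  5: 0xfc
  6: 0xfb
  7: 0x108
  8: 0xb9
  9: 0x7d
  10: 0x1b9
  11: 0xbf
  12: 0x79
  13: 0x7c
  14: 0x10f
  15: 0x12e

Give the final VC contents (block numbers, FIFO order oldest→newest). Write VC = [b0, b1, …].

VC = [55, 31, 23]

#0 0x7f→b15/s7 MISS; vc=[]
#1 0x7a→b15/s7 L1-HIT; vc=[]
#2 0x12b→b37/s5 MISS; vc=[]
#3 0xfb→b31/s7 MISS; vc=[15]
#4 0xfa→b31/s7 L1-HIT; vc=[15]
#5 0xfc→b31/s7 L1-HIT; vc=[15]
#6 0xfb→b31/s7 L1-HIT; vc=[15]
#7 0x108→b33/s1 MISS; vc=[15]
#8 0xb9→b23/s7 MISS; vc=[15,31]
#9 0x7d→b15/s7 VC-HIT; vc=[23,31]
#10 0x1b9→b55/s7 MISS; vc=[23,31,15]
#11 0xbf→b23/s7 VC-HIT; vc=[55,31,15]
#12 0x79→b15/s7 VC-HIT; vc=[55,31,23]
#13 0x7c→b15/s7 L1-HIT; vc=[55,31,23]
#14 0x10f→b33/s1 L1-HIT; vc=[55,31,23]
#15 0x12e→b37/s5 L1-HIT; vc=[55,31,23]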